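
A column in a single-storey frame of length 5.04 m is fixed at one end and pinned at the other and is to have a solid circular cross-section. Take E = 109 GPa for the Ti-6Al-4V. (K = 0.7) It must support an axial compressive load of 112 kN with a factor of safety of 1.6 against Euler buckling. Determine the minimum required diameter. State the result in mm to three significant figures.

Required P_cr = n·P = 1.6 × 112 = 179.2 kN
L_e = K·L = 0.7 × 5.04 = 3.528 m
Required I = P_cr·L_e²/(π²E) = 1.792×10^5 × 3.528² / (π² × 1.09×10^11) = 2.073×10^-6 m⁴
I_req = 2.073×10^6 mm⁴
Solid circle: I = πd⁴/64  ⇒  d = (64I/π)^(1/4) = (64×2.073×10^6/π)^(1/4) = 80.6 mm

d ≈ 80.6 mm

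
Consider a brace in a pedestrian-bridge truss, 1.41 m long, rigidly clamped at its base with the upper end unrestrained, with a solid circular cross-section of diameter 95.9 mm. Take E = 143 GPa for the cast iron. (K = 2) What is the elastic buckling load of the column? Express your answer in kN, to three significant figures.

P_cr ≈ 737 kN

I = πd⁴/64 = π×95.9⁴/64 = 4.152×10^6 mm⁴
I = 4.152×10^6 mm⁴ = 4.152×10^-6 m⁴
Effective length L_e = K·L = 2 × 1.41 = 2.820 m
P_cr = π²EI / L_e² = π² × 143×10⁹ × 4.152×10^-6 / 2.820² = 7.369×10^5 N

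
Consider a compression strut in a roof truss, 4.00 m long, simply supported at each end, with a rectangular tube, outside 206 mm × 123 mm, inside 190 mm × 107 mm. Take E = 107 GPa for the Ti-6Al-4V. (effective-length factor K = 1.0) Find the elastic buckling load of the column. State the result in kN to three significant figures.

Weak-axis I_min = (h_o·b_o³ − h_i·b_i³)/12 with b_o = 123, b_i = 107.0 mm (shorter outer/inner sides).
I_min = (206×123³ − 190.0×107.0³)/12 = 1.255×10^7 mm⁴
I = 1.255×10^7 mm⁴ = 1.255×10^-5 m⁴
Effective length L_e = K·L = 1 × 4.00 = 4.000 m
P_cr = π²EI / L_e² = π² × 107×10⁹ × 1.255×10^-5 / 4.000² = 8.282×10^5 N

P_cr ≈ 828 kN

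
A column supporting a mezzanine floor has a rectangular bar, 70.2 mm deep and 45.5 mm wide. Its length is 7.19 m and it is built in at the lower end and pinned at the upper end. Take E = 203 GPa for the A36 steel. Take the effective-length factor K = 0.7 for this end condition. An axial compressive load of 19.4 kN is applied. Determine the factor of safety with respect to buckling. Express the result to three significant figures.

n ≈ 2.25

Buckling occurs about the weak axis: I_min = h·b³/12 with b = 45.5 mm (the shorter side).
I_min = 70.2×45.5³/12 = 5.510×10^5 mm⁴
I = 5.510×10^5 mm⁴ = 5.510×10^-7 m⁴
Effective length L_e = K·L = 0.7 × 7.19 = 5.033 m
P_cr = π²EI / L_e² = π² × 203×10⁹ × 5.510×10^-7 / 5.033² = 4.358×10^4 N
Factor of safety n = P_cr / P = 43.584 / 19.4 = 2.25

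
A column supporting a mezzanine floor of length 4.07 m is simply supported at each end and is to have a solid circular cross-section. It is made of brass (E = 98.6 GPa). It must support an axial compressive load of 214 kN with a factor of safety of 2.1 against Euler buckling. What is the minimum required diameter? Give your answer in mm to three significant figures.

d ≈ 112 mm

Required P_cr = n·P = 2.1 × 214 = 449.4 kN
L_e = K·L = 1 × 4.07 = 4.070 m
Required I = P_cr·L_e²/(π²E) = 4.494×10^5 × 4.070² / (π² × 9.86×10^10) = 7.650×10^-6 m⁴
I_req = 7.650×10^6 mm⁴
Solid circle: I = πd⁴/64  ⇒  d = (64I/π)^(1/4) = (64×7.650×10^6/π)^(1/4) = 112 mm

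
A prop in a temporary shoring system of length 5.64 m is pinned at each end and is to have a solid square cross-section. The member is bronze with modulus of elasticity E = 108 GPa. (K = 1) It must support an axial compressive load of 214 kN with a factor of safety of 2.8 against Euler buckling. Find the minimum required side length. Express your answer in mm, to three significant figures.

a ≈ 121 mm

Required P_cr = n·P = 2.8 × 214 = 599.2 kN
L_e = K·L = 1 × 5.64 = 5.640 m
Required I = P_cr·L_e²/(π²E) = 5.992×10^5 × 5.640² / (π² × 1.08×10^11) = 1.788×10^-5 m⁴
I_req = 1.788×10^7 mm⁴
Solid square: I = a⁴/12  ⇒  a = (12I)^(1/4) = (12×1.788×10^7)^(1/4) = 121 mm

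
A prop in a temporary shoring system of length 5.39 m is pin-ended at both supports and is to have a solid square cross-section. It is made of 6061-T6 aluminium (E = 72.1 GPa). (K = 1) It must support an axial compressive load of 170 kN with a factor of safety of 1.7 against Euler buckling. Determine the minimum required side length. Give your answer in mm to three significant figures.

a ≈ 109 mm

Required P_cr = n·P = 1.7 × 170 = 289.0 kN
L_e = K·L = 1 × 5.39 = 5.390 m
Required I = P_cr·L_e²/(π²E) = 2.890×10^5 × 5.390² / (π² × 7.21×10^10) = 1.180×10^-5 m⁴
I_req = 1.180×10^7 mm⁴
Solid square: I = a⁴/12  ⇒  a = (12I)^(1/4) = (12×1.180×10^7)^(1/4) = 109 mm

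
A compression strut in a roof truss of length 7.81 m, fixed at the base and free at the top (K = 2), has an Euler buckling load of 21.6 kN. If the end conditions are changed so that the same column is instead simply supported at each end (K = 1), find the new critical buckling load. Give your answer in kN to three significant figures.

P_cr ∝ 1/K², so P_cr,new = P_cr,old × (K_old/K_new)² = 21.6 × (2/1)²
= 21.6 × 4.000 = 86.4 kN

P_cr ≈ 86.4 kN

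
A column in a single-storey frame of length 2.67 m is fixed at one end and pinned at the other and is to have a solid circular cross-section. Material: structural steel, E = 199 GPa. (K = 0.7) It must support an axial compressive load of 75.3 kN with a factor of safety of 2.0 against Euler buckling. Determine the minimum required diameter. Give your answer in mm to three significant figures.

Required P_cr = n·P = 2.0 × 75.3 = 150.6 kN
L_e = K·L = 0.7 × 2.67 = 1.869 m
Required I = P_cr·L_e²/(π²E) = 1.506×10^5 × 1.869² / (π² × 1.99×10^11) = 2.678×10^-7 m⁴
I_req = 2.678×10^5 mm⁴
Solid circle: I = πd⁴/64  ⇒  d = (64I/π)^(1/4) = (64×2.678×10^5/π)^(1/4) = 48.3 mm

d ≈ 48.3 mm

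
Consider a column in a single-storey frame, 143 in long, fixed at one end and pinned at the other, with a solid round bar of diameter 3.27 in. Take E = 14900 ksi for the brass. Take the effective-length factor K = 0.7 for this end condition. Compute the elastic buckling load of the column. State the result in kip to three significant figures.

P_cr ≈ 82.4 kip

I = πd⁴/64 = π×3.27⁴/64 = 5.613 in⁴
Effective length L_e = K·L = 0.7 × 143 = 100.1 in
P_cr = π²EI / L_e² = π² × 14900×10³ × 5.613 / 100.1² = 8.237×10^4 lb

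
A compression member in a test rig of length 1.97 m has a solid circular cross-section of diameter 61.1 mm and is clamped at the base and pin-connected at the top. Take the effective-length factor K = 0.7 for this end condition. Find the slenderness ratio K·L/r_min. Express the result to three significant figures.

For a solid circle r = d/4 = 61.1/4 = 15.28 mm
L_e = K·L = 0.7 × 1.97 m = 1.379 m = 1379.0 mm
λ = L_e / r_min = 1379.0 / 15.27 = 90.3

λ ≈ 90.3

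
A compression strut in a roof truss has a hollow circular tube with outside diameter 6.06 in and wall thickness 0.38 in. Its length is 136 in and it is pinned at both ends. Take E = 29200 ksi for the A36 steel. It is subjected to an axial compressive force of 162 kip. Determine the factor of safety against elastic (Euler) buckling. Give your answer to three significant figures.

n ≈ 2.64

Inner diameter d_i = 6.06 − 2×0.38 = 5.300 in
I = π(d_o⁴ − d_i⁴)/64 = π(6.06⁴ − 5.300⁴)/64 = 27.47 in⁴
Effective length L_e = K·L = 1 × 136 = 136.0 in
P_cr = π²EI / L_e² = π² × 29200×10³ × 27.47 / 136.0² = 4.280×10^5 lb
Factor of safety n = P_cr / P = 427.99 / 162 = 2.64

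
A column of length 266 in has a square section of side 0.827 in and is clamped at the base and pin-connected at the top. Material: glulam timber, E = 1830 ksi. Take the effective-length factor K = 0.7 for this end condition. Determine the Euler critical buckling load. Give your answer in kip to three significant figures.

I = a⁴/12 = 0.827⁴/12 = 3.898×10^-2 in⁴
Effective length L_e = K·L = 0.7 × 266 = 186.2 in
P_cr = π²EI / L_e² = π² × 1830×10³ × 3.898×10^-2 / 186.2² = 20.31 lb

P_cr ≈ 0.0203 kip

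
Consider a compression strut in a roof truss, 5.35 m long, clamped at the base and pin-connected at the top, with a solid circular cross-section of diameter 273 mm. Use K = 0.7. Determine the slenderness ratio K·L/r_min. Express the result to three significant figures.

λ ≈ 54.9

For a solid circle r = d/4 = 273/4 = 68.25 mm
L_e = K·L = 0.7 × 5.35 m = 3.745 m = 3745.0 mm
λ = L_e / r_min = 3745.0 / 68.25 = 54.9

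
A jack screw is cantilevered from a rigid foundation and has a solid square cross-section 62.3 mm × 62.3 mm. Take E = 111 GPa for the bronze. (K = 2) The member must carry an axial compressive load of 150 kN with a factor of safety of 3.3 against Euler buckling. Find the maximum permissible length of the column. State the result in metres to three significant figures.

I = a⁴/12 = 62.3⁴/12 = 1.255×10^6 mm⁴
I = 1.255×10^-6 m⁴
Required critical load P_cr = n·P = 3.3 × 150 = 495.0 kN = 4.950×10^5 N
From P_cr = π²EI/(K·L)²:  L = (1/K)·√(π²EI/P_cr) = (1/2)·√(π²×1.11×10^11×1.255×10^-6/4.950×10^5)
L = 0.833 m

L_max ≈ 0.833 m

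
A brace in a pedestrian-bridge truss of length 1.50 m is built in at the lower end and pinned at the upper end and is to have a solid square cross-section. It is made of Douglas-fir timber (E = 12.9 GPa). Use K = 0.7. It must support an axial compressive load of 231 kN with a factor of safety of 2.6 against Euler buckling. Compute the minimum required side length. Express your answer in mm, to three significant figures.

a ≈ 88.9 mm

Required P_cr = n·P = 2.6 × 231 = 600.6 kN
L_e = K·L = 0.7 × 1.50 = 1.050 m
Required I = P_cr·L_e²/(π²E) = 6.006×10^5 × 1.050² / (π² × 1.29×10^10) = 5.201×10^-6 m⁴
I_req = 5.201×10^6 mm⁴
Solid square: I = a⁴/12  ⇒  a = (12I)^(1/4) = (12×5.201×10^6)^(1/4) = 88.9 mm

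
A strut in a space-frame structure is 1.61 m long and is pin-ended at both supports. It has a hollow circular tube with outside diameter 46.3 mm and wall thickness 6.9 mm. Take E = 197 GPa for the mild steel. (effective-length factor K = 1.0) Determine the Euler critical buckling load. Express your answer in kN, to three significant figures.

Inner diameter d_i = 46.3 − 2×6.9 = 32.50 mm
I = π(d_o⁴ − d_i⁴)/64 = π(46.3⁴ − 32.50⁴)/64 = 1.708×10^5 mm⁴
I = 1.708×10^5 mm⁴ = 1.708×10^-7 m⁴
Effective length L_e = K·L = 1 × 1.61 = 1.610 m
P_cr = π²EI / L_e² = π² × 197×10⁹ × 1.708×10^-7 / 1.610² = 1.281×10^5 N

P_cr ≈ 128 kN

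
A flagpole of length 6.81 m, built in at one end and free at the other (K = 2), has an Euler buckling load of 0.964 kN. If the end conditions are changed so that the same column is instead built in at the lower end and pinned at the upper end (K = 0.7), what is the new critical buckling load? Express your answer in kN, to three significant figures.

P_cr ∝ 1/K², so P_cr,new = P_cr,old × (K_old/K_new)² = 0.964 × (2/0.7)²
= 0.964 × 8.163 = 7.87 kN

P_cr ≈ 7.87 kN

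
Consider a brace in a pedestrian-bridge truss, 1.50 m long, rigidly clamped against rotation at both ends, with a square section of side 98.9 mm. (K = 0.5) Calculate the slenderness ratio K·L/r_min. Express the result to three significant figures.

For a square r = a/√12 = 98.9/√12 = 28.55 mm
L_e = K·L = 0.5 × 1.50 m = 0.7500 m = 750.00 mm
λ = L_e / r_min = 750.00 / 28.55 = 26.3

λ ≈ 26.3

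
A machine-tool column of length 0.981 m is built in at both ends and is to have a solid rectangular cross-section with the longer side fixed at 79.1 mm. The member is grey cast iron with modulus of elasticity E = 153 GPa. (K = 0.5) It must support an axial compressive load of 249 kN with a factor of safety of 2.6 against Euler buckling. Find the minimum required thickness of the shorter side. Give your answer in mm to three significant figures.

b ≈ 25.0 mm

Required P_cr = n·P = 2.6 × 249 = 647.4 kN
L_e = K·L = 0.5 × 0.981 = 0.4905 m
Required I = P_cr·L_e²/(π²E) = 6.474×10^5 × 0.4905² / (π² × 1.53×10^11) = 1.031×10^-7 m⁴
I_req = 1.031×10^5 mm⁴
Rectangle, weak axis: I_min = h·b³/12 with h = 79.1 mm fixed  ⇒  b = (12I/h)^(1/3) = 25.0 mm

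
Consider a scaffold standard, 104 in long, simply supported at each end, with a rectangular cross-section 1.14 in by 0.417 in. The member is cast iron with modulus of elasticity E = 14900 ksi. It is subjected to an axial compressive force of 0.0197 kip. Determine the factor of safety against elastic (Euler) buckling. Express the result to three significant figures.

n ≈ 4.75

Buckling occurs about the weak axis: I_min = h·b³/12 with b = 0.417 in (the shorter side).
I_min = 1.14×0.417³/12 = 6.889×10^-3 in⁴
Effective length L_e = K·L = 1 × 104 = 104.0 in
P_cr = π²EI / L_e² = π² × 14900×10³ × 6.889×10^-3 / 104.0² = 93.66 lb
Factor of safety n = P_cr / P = 0.093659 / 0.0197 = 4.75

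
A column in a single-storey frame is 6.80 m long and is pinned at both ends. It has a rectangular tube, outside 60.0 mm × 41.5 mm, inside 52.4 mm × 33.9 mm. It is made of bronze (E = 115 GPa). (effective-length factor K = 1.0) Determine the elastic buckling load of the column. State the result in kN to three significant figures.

P_cr ≈ 4.60 kN

Weak-axis I_min = (h_o·b_o³ − h_i·b_i³)/12 with b_o = 41.5, b_i = 33.90 mm (shorter outer/inner sides).
I_min = (60.0×41.5³ − 52.40×33.90³)/12 = 1.872×10^5 mm⁴
I = 1.872×10^5 mm⁴ = 1.872×10^-7 m⁴
Effective length L_e = K·L = 1 × 6.80 = 6.800 m
P_cr = π²EI / L_e² = π² × 115×10⁹ × 1.872×10^-7 / 6.800² = 4.596×10^3 N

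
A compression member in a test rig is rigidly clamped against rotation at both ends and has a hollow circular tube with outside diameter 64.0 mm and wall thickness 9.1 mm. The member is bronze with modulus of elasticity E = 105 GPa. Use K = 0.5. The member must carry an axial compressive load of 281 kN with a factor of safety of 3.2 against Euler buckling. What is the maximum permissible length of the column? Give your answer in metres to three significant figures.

L_max ≈ 1.67 m

Inner diameter d_i = 64.0 − 2×9.1 = 45.80 mm
I = π(d_o⁴ − d_i⁴)/64 = π(64.0⁴ − 45.80⁴)/64 = 6.076×10^5 mm⁴
I = 6.076×10^-7 m⁴
Required critical load P_cr = n·P = 3.2 × 281 = 899.2 kN = 8.992×10^5 N
From P_cr = π²EI/(K·L)²:  L = (1/K)·√(π²EI/P_cr) = (1/0.5)·√(π²×1.05×10^11×6.076×10^-7/8.992×10^5)
L = 1.67 m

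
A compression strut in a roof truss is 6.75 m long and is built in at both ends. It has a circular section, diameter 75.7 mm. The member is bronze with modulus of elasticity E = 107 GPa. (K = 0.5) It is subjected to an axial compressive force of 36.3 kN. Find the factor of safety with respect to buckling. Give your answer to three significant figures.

I = πd⁴/64 = π×75.7⁴/64 = 1.612×10^6 mm⁴
I = 1.612×10^6 mm⁴ = 1.612×10^-6 m⁴
Effective length L_e = K·L = 0.5 × 6.75 = 3.375 m
P_cr = π²EI / L_e² = π² × 107×10⁹ × 1.612×10^-6 / 3.375² = 1.494×10^5 N
Factor of safety n = P_cr / P = 149.45 / 36.3 = 4.12

n ≈ 4.12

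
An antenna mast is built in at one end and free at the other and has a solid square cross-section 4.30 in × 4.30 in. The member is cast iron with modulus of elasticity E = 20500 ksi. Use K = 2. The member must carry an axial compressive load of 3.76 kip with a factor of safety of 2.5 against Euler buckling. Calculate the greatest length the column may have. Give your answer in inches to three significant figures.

L_max ≈ 392 in

I = a⁴/12 = 4.30⁴/12 = 28.49 in⁴
Required critical load P_cr = n·P = 2.5 × 3.76 = 9.400 kip = 9.400×10^3 lb
From P_cr = π²EI/(K·L)²:  L = (1/K)·√(π²EI/P_cr) = (1/2)·√(π²×2.05×10^7×28.49/9.400×10^3)
L = 392 in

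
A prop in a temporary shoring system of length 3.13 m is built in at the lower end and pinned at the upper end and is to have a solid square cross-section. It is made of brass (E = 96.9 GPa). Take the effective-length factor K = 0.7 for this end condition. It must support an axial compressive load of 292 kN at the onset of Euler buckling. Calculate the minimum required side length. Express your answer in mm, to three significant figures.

L_e = K·L = 0.7 × 3.13 = 2.191 m
Required I = P_cr·L_e²/(π²E) = 2.920×10^5 × 2.191² / (π² × 9.69×10^10) = 1.466×10^-6 m⁴
I_req = 1.466×10^6 mm⁴
Solid square: I = a⁴/12  ⇒  a = (12I)^(1/4) = (12×1.466×10^6)^(1/4) = 64.8 mm

a ≈ 64.8 mm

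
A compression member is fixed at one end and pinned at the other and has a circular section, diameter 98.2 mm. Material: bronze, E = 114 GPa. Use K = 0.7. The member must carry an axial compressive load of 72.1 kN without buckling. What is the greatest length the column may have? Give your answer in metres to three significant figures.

L_max ≈ 12.1 m

I = πd⁴/64 = π×98.2⁴/64 = 4.565×10^6 mm⁴
I = 4.565×10^-6 m⁴
At the buckling limit P_cr = P = 7.210×10^4 N
From P_cr = π²EI/(K·L)²:  L = (1/K)·√(π²EI/P_cr) = (1/0.7)·√(π²×1.14×10^11×4.565×10^-6/7.210×10^4)
L = 12.1 m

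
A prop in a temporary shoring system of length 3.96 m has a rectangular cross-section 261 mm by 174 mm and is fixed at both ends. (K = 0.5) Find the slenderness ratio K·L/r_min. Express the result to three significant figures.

λ ≈ 39.4

Buckling occurs about the weak axis: I_min = h·b³/12 with b = 174 mm (the shorter side).
I_min = 261×174³/12 = 1.146×10^8 mm⁴
A = 4.541×10^4 mm²;  r_min = √(I/A) = √(1.146×10^8/4.541×10^4) = 50.23 mm
L_e = K·L = 0.5 × 3.96 m = 1.980 m = 1980.0 mm
λ = L_e / r_min = 1980.0 / 50.23 = 39.4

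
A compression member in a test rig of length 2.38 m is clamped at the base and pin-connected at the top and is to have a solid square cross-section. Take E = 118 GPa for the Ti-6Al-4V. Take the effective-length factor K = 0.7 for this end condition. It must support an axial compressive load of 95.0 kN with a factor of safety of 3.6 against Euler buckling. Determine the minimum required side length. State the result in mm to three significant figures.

a ≈ 55.9 mm

Required P_cr = n·P = 3.6 × 95.0 = 342.0 kN
L_e = K·L = 0.7 × 2.38 = 1.666 m
Required I = P_cr·L_e²/(π²E) = 3.420×10^5 × 1.666² / (π² × 1.18×10^11) = 8.151×10^-7 m⁴
I_req = 8.151×10^5 mm⁴
Solid square: I = a⁴/12  ⇒  a = (12I)^(1/4) = (12×8.151×10^5)^(1/4) = 55.9 mm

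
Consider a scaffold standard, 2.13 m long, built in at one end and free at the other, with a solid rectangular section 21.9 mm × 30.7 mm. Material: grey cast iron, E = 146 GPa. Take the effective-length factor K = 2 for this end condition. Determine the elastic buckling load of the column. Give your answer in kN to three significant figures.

Buckling occurs about the weak axis: I_min = h·b³/12 with b = 21.9 mm (the shorter side).
I_min = 30.7×21.9³/12 = 2.687×10^4 mm⁴
I = 2.687×10^4 mm⁴ = 2.687×10^-8 m⁴
Effective length L_e = K·L = 2 × 2.13 = 4.260 m
P_cr = π²EI / L_e² = π² × 146×10⁹ × 2.687×10^-8 / 4.260² = 2.134×10^3 N

P_cr ≈ 2.13 kN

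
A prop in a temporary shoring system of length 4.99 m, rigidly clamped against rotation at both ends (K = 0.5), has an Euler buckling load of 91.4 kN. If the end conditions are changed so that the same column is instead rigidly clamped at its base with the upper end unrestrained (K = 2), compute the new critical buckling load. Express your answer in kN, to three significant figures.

P_cr ≈ 5.71 kN

P_cr ∝ 1/K², so P_cr,new = P_cr,old × (K_old/K_new)² = 91.4 × (0.5/2)²
= 91.4 × 0.06250 = 5.71 kN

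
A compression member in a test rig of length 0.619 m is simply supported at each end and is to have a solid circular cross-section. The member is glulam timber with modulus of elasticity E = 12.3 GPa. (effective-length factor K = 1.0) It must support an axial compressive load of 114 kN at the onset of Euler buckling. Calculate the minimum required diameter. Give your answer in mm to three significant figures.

L_e = K·L = 1 × 0.619 = 0.6190 m
Required I = P_cr·L_e²/(π²E) = 1.140×10^5 × 0.6190² / (π² × 1.23×10^10) = 3.598×10^-7 m⁴
I_req = 3.598×10^5 mm⁴
Solid circle: I = πd⁴/64  ⇒  d = (64I/π)^(1/4) = (64×3.598×10^5/π)^(1/4) = 52.0 mm

d ≈ 52.0 mm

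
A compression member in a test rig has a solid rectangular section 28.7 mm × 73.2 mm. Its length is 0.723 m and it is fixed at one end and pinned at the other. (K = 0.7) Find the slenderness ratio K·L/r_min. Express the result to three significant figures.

λ ≈ 61.1

Buckling occurs about the weak axis: I_min = h·b³/12 with b = 28.7 mm (the shorter side).
I_min = 73.2×28.7³/12 = 1.442×10^5 mm⁴
A = 2.101×10^3 mm²;  r_min = √(I/A) = √(1.442×10^5/2.101×10^3) = 8.285 mm
L_e = K·L = 0.7 × 0.723 m = 0.5061 m = 506.10 mm
λ = L_e / r_min = 506.10 / 8.285 = 61.1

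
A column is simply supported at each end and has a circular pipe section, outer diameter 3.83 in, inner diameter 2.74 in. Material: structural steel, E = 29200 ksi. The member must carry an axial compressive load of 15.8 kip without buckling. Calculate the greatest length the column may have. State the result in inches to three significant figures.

d_o = 3.83 in, d_i = 2.74 in
I = π(d_o⁴ − d_i⁴)/64 = π(3.83⁴ − 2.740⁴)/64 = 7.796 in⁴
At the buckling limit P_cr = P = 1.580×10^4 lb
From P_cr = π²EI/(K·L)²:  L = (1/K)·√(π²EI/P_cr) = (1/1)·√(π²×2.92×10^7×7.796/1.580×10^4)
L = 377 in

L_max ≈ 377 in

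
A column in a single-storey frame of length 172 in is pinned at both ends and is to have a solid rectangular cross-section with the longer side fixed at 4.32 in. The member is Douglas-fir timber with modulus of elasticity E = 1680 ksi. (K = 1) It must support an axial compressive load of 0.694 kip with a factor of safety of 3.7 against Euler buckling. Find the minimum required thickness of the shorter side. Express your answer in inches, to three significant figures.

b ≈ 2.33 in

Required P_cr = n·P = 3.7 × 0.694 = 2.568 kip
L_e = K·L = 1 × 172 = 172.0 in
Required I = P_cr·L_e²/(π²E) = 2.568×10^3 × 172.0² / (π² × 1.68×10^6) = 4.582 in⁴
Rectangle, weak axis: I_min = h·b³/12 with h = 4.32 in fixed  ⇒  b = (12I/h)^(1/3) = 2.33 in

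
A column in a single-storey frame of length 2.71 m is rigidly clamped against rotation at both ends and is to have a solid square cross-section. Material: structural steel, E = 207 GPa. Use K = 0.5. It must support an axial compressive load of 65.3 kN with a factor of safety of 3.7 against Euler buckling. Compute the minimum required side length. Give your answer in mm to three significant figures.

a ≈ 40.2 mm

Required P_cr = n·P = 3.7 × 65.3 = 241.6 kN
L_e = K·L = 0.5 × 2.71 = 1.355 m
Required I = P_cr·L_e²/(π²E) = 2.416×10^5 × 1.355² / (π² × 2.07×10^11) = 2.171×10^-7 m⁴
I_req = 2.171×10^5 mm⁴
Solid square: I = a⁴/12  ⇒  a = (12I)^(1/4) = (12×2.171×10^5)^(1/4) = 40.2 mm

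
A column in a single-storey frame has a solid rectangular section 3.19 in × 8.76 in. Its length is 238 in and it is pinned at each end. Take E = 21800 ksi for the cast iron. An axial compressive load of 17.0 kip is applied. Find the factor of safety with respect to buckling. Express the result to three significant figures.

Buckling occurs about the weak axis: I_min = h·b³/12 with b = 3.19 in (the shorter side).
I_min = 8.76×3.19³/12 = 23.70 in⁴
Effective length L_e = K·L = 1 × 238 = 238.0 in
P_cr = π²EI / L_e² = π² × 21800×10³ × 23.70 / 238.0² = 9.001×10^4 lb
Factor of safety n = P_cr / P = 90.011 / 17.0 = 5.29

n ≈ 5.29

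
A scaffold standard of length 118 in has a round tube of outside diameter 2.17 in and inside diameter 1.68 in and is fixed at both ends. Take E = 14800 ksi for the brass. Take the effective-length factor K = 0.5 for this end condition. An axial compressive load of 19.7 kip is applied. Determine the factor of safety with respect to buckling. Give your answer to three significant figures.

n ≈ 1.49

d_o = 2.17 in, d_i = 1.68 in
I = π(d_o⁴ − d_i⁴)/64 = π(2.17⁴ − 1.680⁴)/64 = 0.6974 in⁴
Effective length L_e = K·L = 0.5 × 118 = 59.00 in
P_cr = π²EI / L_e² = π² × 14800×10³ × 0.6974 / 59.00² = 2.927×10^4 lb
Factor of safety n = P_cr / P = 29.265 / 19.7 = 1.49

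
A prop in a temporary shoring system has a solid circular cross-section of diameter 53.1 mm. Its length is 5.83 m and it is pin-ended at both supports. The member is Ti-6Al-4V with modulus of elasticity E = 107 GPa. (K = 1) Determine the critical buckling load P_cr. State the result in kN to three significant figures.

P_cr ≈ 12.1 kN

I = πd⁴/64 = π×53.1⁴/64 = 3.903×10^5 mm⁴
I = 3.903×10^5 mm⁴ = 3.903×10^-7 m⁴
Effective length L_e = K·L = 1 × 5.83 = 5.830 m
P_cr = π²EI / L_e² = π² × 107×10⁹ × 3.903×10^-7 / 5.830² = 1.213×10^4 N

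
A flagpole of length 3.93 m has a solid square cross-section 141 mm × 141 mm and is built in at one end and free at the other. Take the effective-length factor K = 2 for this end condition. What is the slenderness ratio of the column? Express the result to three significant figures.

λ ≈ 193

For a square r = a/√12 = 141/√12 = 40.70 mm
L_e = K·L = 2 × 3.93 m = 7.860 m = 7860.0 mm
λ = L_e / r_min = 7860.0 / 40.70 = 193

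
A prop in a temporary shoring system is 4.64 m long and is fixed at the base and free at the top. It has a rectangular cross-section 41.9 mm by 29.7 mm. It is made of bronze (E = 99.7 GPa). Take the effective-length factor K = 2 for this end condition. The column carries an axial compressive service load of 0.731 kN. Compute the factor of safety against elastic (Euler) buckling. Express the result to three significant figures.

n ≈ 1.43

Buckling occurs about the weak axis: I_min = h·b³/12 with b = 29.7 mm (the shorter side).
I_min = 41.9×29.7³/12 = 9.147×10^4 mm⁴
I = 9.147×10^4 mm⁴ = 9.147×10^-8 m⁴
Effective length L_e = K·L = 2 × 4.64 = 9.280 m
P_cr = π²EI / L_e² = π² × 99.7×10⁹ × 9.147×10^-8 / 9.280² = 1.045×10^3 N
Factor of safety n = P_cr / P = 1.0452 / 0.731 = 1.43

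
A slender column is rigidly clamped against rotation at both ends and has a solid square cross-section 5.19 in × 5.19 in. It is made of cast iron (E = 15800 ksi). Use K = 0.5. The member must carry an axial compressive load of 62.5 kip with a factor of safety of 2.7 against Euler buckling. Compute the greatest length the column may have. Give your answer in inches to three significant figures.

L_max ≈ 473 in

I = a⁴/12 = 5.19⁴/12 = 60.46 in⁴
Required critical load P_cr = n·P = 2.7 × 62.5 = 168.8 kip = 1.688×10^5 lb
From P_cr = π²EI/(K·L)²:  L = (1/K)·√(π²EI/P_cr) = (1/0.5)·√(π²×1.58×10^7×60.46/1.688×10^5)
L = 473 in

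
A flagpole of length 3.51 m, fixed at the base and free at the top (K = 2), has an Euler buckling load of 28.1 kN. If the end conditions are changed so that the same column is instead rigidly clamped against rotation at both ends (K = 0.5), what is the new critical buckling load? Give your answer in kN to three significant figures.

P_cr ≈ 450 kN

P_cr ∝ 1/K², so P_cr,new = P_cr,old × (K_old/K_new)² = 28.1 × (2/0.5)²
= 28.1 × 16.00 = 450 kN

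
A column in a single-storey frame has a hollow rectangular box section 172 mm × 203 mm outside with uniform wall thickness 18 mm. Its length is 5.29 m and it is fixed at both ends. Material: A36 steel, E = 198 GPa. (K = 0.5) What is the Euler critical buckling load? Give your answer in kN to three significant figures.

P_cr ≈ 14300 kN

Inner dimensions: h_i = 203 − 2×18 = 167.0 mm, b_i = 172 − 2×18 = 136.0 mm
Weak-axis I_min = (h_o·b_o³ − h_i·b_i³)/12 with b_o = 172, b_i = 136.0 mm (shorter outer/inner sides).
I_min = (203×172³ − 167.0×136.0³)/12 = 5.107×10^7 mm⁴
I = 5.107×10^7 mm⁴ = 5.107×10^-5 m⁴
Effective length L_e = K·L = 0.5 × 5.29 = 2.645 m
P_cr = π²EI / L_e² = π² × 198×10⁹ × 5.107×10^-5 / 2.645² = 1.427×10^7 N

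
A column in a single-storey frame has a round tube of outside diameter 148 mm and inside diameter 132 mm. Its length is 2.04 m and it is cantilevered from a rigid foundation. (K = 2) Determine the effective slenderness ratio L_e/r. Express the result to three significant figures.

d_o = 148 mm, d_i = 132 mm
I = π(d_o⁴ − d_i⁴)/64 = π(148⁴ − 132.0⁴)/64 = 8.649×10^6 mm⁴
A = 3.519×10^3 mm²;  r_min = √(I/A) = √(8.649×10^6/3.519×10^3) = 49.58 mm
L_e = K·L = 2 × 2.04 m = 4.080 m = 4080.0 mm
λ = L_e / r_min = 4080.0 / 49.58 = 82.3

λ ≈ 82.3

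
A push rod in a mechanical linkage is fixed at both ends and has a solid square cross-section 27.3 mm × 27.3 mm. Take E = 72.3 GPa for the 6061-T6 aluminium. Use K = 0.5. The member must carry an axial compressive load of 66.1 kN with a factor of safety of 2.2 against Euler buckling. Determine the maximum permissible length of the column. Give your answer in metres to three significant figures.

L_max ≈ 0.953 m

I = a⁴/12 = 27.3⁴/12 = 4.629×10^4 mm⁴
I = 4.629×10^-8 m⁴
Required critical load P_cr = n·P = 2.2 × 66.1 = 145.4 kN = 1.454×10^5 N
From P_cr = π²EI/(K·L)²:  L = (1/K)·√(π²EI/P_cr) = (1/0.5)·√(π²×7.23×10^10×4.629×10^-8/1.454×10^5)
L = 0.953 m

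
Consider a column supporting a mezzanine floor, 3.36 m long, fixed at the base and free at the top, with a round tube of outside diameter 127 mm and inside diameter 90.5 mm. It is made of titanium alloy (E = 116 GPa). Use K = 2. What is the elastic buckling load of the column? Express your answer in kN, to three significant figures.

P_cr ≈ 240 kN

d_o = 127 mm, d_i = 90.5 mm
I = π(d_o⁴ − d_i⁴)/64 = π(127⁴ − 90.50⁴)/64 = 9.477×10^6 mm⁴
I = 9.477×10^6 mm⁴ = 9.477×10^-6 m⁴
Effective length L_e = K·L = 2 × 3.36 = 6.720 m
P_cr = π²EI / L_e² = π² × 116×10⁹ × 9.477×10^-6 / 6.720² = 2.403×10^5 N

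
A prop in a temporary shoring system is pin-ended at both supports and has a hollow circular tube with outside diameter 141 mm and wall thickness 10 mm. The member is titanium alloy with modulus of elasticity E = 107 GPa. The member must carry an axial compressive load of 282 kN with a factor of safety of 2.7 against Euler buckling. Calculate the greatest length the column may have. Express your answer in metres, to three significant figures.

Inner diameter d_i = 141 − 2×10 = 121.0 mm
I = π(d_o⁴ − d_i⁴)/64 = π(141⁴ − 121.0⁴)/64 = 8.880×10^6 mm⁴
I = 8.880×10^-6 m⁴
Required critical load P_cr = n·P = 2.7 × 282 = 761.4 kN = 7.614×10^5 N
From P_cr = π²EI/(K·L)²:  L = (1/K)·√(π²EI/P_cr) = (1/1)·√(π²×1.07×10^11×8.880×10^-6/7.614×10^5)
L = 3.51 m

L_max ≈ 3.51 m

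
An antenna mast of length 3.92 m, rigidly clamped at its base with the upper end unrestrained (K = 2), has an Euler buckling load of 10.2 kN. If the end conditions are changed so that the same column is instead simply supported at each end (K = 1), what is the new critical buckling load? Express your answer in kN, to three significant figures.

P_cr ∝ 1/K², so P_cr,new = P_cr,old × (K_old/K_new)² = 10.2 × (2/1)²
= 10.2 × 4.000 = 40.8 kN

P_cr ≈ 40.8 kN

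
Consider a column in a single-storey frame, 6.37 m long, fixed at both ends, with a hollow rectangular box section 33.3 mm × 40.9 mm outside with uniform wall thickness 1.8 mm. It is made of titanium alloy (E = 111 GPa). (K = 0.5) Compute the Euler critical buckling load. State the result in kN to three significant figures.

Inner dimensions: h_i = 40.9 − 2×1.8 = 37.30 mm, b_i = 33.3 − 2×1.8 = 29.70 mm
Weak-axis I_min = (h_o·b_o³ − h_i·b_i³)/12 with b_o = 33.3, b_i = 29.70 mm (shorter outer/inner sides).
I_min = (40.9×33.3³ − 37.30×29.70³)/12 = 4.442×10^4 mm⁴
I = 4.442×10^4 mm⁴ = 4.442×10^-8 m⁴
Effective length L_e = K·L = 0.5 × 6.37 = 3.185 m
P_cr = π²EI / L_e² = π² × 111×10⁹ × 4.442×10^-8 / 3.185² = 4.798×10^3 N

P_cr ≈ 4.80 kN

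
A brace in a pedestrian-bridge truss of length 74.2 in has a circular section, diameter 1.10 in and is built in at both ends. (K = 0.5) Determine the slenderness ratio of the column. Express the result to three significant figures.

For a solid circle r = d/4 = 1.10/4 = 0.2750 in
L_e = K·L = 0.5 × 74.2 = 37.10 in
λ = L_e / r_min = 37.100 / 0.2750 = 135

λ ≈ 135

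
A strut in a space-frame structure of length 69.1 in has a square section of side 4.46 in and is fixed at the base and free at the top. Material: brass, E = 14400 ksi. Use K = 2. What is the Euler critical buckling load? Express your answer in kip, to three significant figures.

P_cr ≈ 245 kip

I = a⁴/12 = 4.46⁴/12 = 32.97 in⁴
Effective length L_e = K·L = 2 × 69.1 = 138.2 in
P_cr = π²EI / L_e² = π² × 14400×10³ × 32.97 / 138.2² = 2.454×10^5 lb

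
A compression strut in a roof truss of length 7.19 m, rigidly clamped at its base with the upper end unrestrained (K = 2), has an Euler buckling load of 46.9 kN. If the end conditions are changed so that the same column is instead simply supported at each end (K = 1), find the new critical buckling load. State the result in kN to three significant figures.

P_cr ≈ 188 kN

P_cr ∝ 1/K², so P_cr,new = P_cr,old × (K_old/K_new)² = 46.9 × (2/1)²
= 46.9 × 4.000 = 188 kN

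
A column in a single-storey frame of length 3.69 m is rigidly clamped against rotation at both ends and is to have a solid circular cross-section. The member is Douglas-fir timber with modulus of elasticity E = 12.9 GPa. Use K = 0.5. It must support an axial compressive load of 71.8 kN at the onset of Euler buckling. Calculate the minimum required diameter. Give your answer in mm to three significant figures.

L_e = K·L = 0.5 × 3.69 = 1.845 m
Required I = P_cr·L_e²/(π²E) = 7.180×10^4 × 1.845² / (π² × 1.29×10^10) = 1.920×10^-6 m⁴
I_req = 1.920×10^6 mm⁴
Solid circle: I = πd⁴/64  ⇒  d = (64I/π)^(1/4) = (64×1.920×10^6/π)^(1/4) = 79.1 mm

d ≈ 79.1 mm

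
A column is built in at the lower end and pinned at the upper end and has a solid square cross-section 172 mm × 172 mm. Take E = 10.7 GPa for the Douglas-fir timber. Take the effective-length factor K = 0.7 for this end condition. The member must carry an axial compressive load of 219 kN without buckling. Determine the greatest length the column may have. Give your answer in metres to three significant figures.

L_max ≈ 8.47 m

I = a⁴/12 = 172⁴/12 = 7.293×10^7 mm⁴
I = 7.293×10^-5 m⁴
At the buckling limit P_cr = P = 2.190×10^5 N
From P_cr = π²EI/(K·L)²:  L = (1/K)·√(π²EI/P_cr) = (1/0.7)·√(π²×1.07×10^10×7.293×10^-5/2.190×10^5)
L = 8.47 m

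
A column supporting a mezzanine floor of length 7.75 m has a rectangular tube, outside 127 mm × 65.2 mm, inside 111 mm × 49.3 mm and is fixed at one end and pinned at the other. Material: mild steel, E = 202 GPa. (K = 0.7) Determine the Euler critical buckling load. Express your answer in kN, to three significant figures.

Weak-axis I_min = (h_o·b_o³ − h_i·b_i³)/12 with b_o = 65.2, b_i = 49.30 mm (shorter outer/inner sides).
I_min = (127×65.2³ − 111.0×49.30³)/12 = 1.825×10^6 mm⁴
I = 1.825×10^6 mm⁴ = 1.825×10^-6 m⁴
Effective length L_e = K·L = 0.7 × 7.75 = 5.425 m
P_cr = π²EI / L_e² = π² × 202×10⁹ × 1.825×10^-6 / 5.425² = 1.236×10^5 N

P_cr ≈ 124 kN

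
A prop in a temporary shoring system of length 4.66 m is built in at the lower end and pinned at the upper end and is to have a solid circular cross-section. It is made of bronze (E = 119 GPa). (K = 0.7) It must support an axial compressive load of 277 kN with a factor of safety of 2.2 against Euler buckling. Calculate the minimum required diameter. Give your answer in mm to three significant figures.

d ≈ 103 mm

Required P_cr = n·P = 2.2 × 277 = 609.4 kN
L_e = K·L = 0.7 × 4.66 = 3.262 m
Required I = P_cr·L_e²/(π²E) = 6.094×10^5 × 3.262² / (π² × 1.19×10^11) = 5.521×10^-6 m⁴
I_req = 5.521×10^6 mm⁴
Solid circle: I = πd⁴/64  ⇒  d = (64I/π)^(1/4) = (64×5.521×10^6/π)^(1/4) = 103 mm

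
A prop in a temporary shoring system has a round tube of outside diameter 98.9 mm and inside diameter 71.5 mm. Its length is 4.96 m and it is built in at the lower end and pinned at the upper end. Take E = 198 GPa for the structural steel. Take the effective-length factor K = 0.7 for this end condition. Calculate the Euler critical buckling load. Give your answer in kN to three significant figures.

d_o = 98.9 mm, d_i = 71.5 mm
I = π(d_o⁴ − d_i⁴)/64 = π(98.9⁴ − 71.50⁴)/64 = 3.413×10^6 mm⁴
I = 3.413×10^6 mm⁴ = 3.413×10^-6 m⁴
Effective length L_e = K·L = 0.7 × 4.96 = 3.472 m
P_cr = π²EI / L_e² = π² × 198×10⁹ × 3.413×10^-6 / 3.472² = 5.533×10^5 N

P_cr ≈ 553 kN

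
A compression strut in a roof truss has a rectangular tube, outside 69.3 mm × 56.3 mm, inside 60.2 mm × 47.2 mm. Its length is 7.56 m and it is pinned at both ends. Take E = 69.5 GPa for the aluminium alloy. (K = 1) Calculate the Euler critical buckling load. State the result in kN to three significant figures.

P_cr ≈ 6.04 kN

Weak-axis I_min = (h_o·b_o³ − h_i·b_i³)/12 with b_o = 56.3, b_i = 47.20 mm (shorter outer/inner sides).
I_min = (69.3×56.3³ − 60.20×47.20³)/12 = 5.030×10^5 mm⁴
I = 5.030×10^5 mm⁴ = 5.030×10^-7 m⁴
Effective length L_e = K·L = 1 × 7.56 = 7.560 m
P_cr = π²EI / L_e² = π² × 69.5×10⁹ × 5.030×10^-7 / 7.560² = 6.037×10^3 N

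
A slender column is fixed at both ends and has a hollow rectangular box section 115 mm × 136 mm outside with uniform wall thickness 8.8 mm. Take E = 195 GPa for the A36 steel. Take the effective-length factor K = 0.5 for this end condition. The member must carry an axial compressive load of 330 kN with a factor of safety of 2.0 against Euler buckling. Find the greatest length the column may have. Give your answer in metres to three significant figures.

L_max ≈ 9.73 m

Inner dimensions: h_i = 136 − 2×8.8 = 118.4 mm, b_i = 115 − 2×8.8 = 97.40 mm
Weak-axis I_min = (h_o·b_o³ − h_i·b_i³)/12 with b_o = 115, b_i = 97.40 mm (shorter outer/inner sides).
I_min = (136×115³ − 118.4×97.40³)/12 = 8.120×10^6 mm⁴
I = 8.120×10^-6 m⁴
Required critical load P_cr = n·P = 2.0 × 330 = 660.0 kN = 6.600×10^5 N
From P_cr = π²EI/(K·L)²:  L = (1/K)·√(π²EI/P_cr) = (1/0.5)·√(π²×1.95×10^11×8.120×10^-6/6.600×10^5)
L = 9.73 m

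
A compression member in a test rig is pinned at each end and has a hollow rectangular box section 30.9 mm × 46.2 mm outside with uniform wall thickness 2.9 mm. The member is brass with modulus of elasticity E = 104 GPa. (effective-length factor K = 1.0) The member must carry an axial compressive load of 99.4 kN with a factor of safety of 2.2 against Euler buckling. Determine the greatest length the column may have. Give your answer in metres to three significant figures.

Inner dimensions: h_i = 46.2 − 2×2.9 = 40.40 mm, b_i = 30.9 − 2×2.9 = 25.10 mm
Weak-axis I_min = (h_o·b_o³ − h_i·b_i³)/12 with b_o = 30.9, b_i = 25.10 mm (shorter outer/inner sides).
I_min = (46.2×30.9³ − 40.40×25.10³)/12 = 6.035×10^4 mm⁴
I = 6.035×10^-8 m⁴
Required critical load P_cr = n·P = 2.2 × 99.4 = 218.7 kN = 2.187×10^5 N
From P_cr = π²EI/(K·L)²:  L = (1/K)·√(π²EI/P_cr) = (1/1)·√(π²×1.04×10^11×6.035×10^-8/2.187×10^5)
L = 0.532 m

L_max ≈ 0.532 m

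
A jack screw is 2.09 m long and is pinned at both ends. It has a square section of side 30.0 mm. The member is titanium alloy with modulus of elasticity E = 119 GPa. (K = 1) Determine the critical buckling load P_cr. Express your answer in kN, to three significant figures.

P_cr ≈ 18.1 kN

I = a⁴/12 = 30.0⁴/12 = 6.750×10^4 mm⁴
I = 6.750×10^4 mm⁴ = 6.750×10^-8 m⁴
Effective length L_e = K·L = 1 × 2.09 = 2.090 m
P_cr = π²EI / L_e² = π² × 119×10⁹ × 6.750×10^-8 / 2.090² = 1.815×10^4 N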